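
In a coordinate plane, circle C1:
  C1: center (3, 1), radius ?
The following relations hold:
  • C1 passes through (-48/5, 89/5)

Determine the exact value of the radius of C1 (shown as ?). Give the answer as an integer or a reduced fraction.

21

1. [C1∋P]  r_C1² − 441 = 0  ⇒  r_C1 = 21 (r>0 drops 1)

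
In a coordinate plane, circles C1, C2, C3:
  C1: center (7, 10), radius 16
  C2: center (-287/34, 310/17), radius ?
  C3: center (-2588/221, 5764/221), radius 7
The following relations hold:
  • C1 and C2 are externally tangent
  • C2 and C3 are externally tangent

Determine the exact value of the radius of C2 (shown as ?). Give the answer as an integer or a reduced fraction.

3/2

1. [ext C1·C2]  r_C2² + 32r_C2 − 201/4 = 0  ⇒  r_C2 = 3/2 (r>0 drops 1)
2. [ext C2·C3]  r_C2² + 14r_C2 − 93/4 = 0  ⇒  r_C2 = 3/2 (r>0 drops 1)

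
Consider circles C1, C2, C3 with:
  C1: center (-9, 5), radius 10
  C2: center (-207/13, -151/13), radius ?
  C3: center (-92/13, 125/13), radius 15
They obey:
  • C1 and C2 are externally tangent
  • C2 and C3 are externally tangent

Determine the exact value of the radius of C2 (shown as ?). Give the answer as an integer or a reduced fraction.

1. [ext C1·C2]  r_C2² + 20r_C2 − 224 = 0  ⇒  r_C2 = 8 (r>0 drops 1)
2. [ext C2·C3]  r_C2² + 30r_C2 − 304 = 0  ⇒  r_C2 = 8 (r>0 drops 1)

8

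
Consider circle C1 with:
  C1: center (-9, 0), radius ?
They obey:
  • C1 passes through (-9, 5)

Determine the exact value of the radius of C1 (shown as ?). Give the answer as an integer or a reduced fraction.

5

1. [C1∋P]  r_C1² − 25 = 0  ⇒  r_C1 = 5 (r>0 drops 1)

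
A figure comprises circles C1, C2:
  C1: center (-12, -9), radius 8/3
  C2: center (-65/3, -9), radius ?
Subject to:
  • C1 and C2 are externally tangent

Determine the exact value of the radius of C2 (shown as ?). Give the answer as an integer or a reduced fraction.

1. [ext C1·C2]  r_C2² + (16/3)r_C2 − 259/3 = 0  ⇒  r_C2 = 7 (r>0 drops 1)

7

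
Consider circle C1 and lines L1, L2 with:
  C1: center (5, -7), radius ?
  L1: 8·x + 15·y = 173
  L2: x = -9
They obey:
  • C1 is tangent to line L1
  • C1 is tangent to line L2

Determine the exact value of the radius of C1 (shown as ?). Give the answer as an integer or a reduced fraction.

1. [C1‖L1]  r_C1² − 196 = 0  ⇒  r_C1 = 14 (r>0 drops 1)
2. [C1‖L2]  r_C1² − 196 = 0  ⇒  r_C1 = 14 (r>0 drops 1)

14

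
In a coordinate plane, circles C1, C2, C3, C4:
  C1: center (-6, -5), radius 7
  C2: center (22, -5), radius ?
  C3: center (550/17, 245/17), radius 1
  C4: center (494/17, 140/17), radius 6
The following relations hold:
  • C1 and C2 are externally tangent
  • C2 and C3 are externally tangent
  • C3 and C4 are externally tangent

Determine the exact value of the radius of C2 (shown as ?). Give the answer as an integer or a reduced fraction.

21

1. [ext C1·C2]  r_C2² + 14r_C2 − 735 = 0  ⇒  r_C2 = 21 (r>0 drops 1)
2. [ext C2·C3]  r_C2² + 2r_C2 − 483 = 0  ⇒  r_C2 = 21 (r>0 drops 1)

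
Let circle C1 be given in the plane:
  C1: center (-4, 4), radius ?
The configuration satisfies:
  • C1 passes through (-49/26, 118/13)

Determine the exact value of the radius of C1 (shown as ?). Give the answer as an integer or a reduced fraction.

11/2

1. [C1∋P]  r_C1² − 121/4 = 0  ⇒  r_C1 = 11/2 (r>0 drops 1)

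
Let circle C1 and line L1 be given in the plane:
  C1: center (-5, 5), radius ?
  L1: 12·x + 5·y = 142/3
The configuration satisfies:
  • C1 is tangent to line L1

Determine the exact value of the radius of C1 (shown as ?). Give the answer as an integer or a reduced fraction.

1. [C1‖L1]  r_C1² − 361/9 = 0  ⇒  r_C1 = 19/3 (r>0 drops 1)

19/3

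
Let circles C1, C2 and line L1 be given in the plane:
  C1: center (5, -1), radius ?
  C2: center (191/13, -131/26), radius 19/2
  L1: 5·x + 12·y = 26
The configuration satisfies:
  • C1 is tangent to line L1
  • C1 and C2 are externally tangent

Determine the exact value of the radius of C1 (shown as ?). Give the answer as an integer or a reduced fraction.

1. [C1‖L1]  r_C1² − 1 = 0  ⇒  r_C1 = 1 (r>0 drops 1)
2. [ext C1·C2]  r_C1² + 19r_C1 − 20 = 0  ⇒  r_C1 = 1 (r>0 drops 1)

1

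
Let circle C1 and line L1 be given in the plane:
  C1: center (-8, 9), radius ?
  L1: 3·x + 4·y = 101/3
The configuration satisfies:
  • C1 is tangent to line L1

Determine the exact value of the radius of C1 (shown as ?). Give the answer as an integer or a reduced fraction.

13/3

1. [C1‖L1]  r_C1² − 169/9 = 0  ⇒  r_C1 = 13/3 (r>0 drops 1)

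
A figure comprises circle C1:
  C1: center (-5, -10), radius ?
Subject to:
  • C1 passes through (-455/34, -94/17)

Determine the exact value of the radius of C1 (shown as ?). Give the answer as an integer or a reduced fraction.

1. [C1∋P]  r_C1² − 361/4 = 0  ⇒  r_C1 = 19/2 (r>0 drops 1)

19/2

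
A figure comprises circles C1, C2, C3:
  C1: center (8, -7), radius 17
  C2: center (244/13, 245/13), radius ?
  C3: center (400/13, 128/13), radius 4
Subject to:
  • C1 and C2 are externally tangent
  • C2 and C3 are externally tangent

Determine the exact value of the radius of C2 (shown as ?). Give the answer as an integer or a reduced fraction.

1. [ext C1·C2]  r_C2² + 34r_C2 − 495 = 0  ⇒  r_C2 = 11 (r>0 drops 1)
2. [ext C2·C3]  r_C2² + 8r_C2 − 209 = 0  ⇒  r_C2 = 11 (r>0 drops 1)

11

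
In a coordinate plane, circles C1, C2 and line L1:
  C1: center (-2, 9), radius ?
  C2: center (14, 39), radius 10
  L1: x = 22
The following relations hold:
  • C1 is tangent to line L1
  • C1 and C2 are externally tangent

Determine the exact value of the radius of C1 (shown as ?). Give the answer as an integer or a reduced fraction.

1. [C1‖L1]  r_C1² − 576 = 0  ⇒  r_C1 = 24 (r>0 drops 1)
2. [ext C1·C2]  r_C1² + 20r_C1 − 1056 = 0  ⇒  r_C1 = 24 (r>0 drops 1)

24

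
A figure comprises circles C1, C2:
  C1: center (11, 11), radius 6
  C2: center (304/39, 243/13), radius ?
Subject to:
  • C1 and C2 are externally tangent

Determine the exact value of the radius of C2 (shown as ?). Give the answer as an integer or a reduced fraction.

1. [ext C1·C2]  r_C2² + 12r_C2 − 301/9 = 0  ⇒  r_C2 = 7/3 (r>0 drops 1)

7/3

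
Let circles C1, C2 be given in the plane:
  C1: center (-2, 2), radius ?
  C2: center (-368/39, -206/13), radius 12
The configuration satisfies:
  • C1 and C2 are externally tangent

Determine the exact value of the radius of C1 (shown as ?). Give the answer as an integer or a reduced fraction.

22/3

1. [ext C1·C2]  r_C1² + 24r_C1 − 2068/9 = 0  ⇒  r_C1 = 22/3 (r>0 drops 1)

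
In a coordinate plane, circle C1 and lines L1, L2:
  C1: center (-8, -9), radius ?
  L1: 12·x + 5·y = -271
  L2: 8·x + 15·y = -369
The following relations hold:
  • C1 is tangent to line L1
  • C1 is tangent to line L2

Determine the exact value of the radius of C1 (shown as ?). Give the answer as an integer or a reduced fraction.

1. [C1‖L1]  r_C1² − 100 = 0  ⇒  r_C1 = 10 (r>0 drops 1)
2. [C1‖L2]  r_C1² − 100 = 0  ⇒  r_C1 = 10 (r>0 drops 1)

10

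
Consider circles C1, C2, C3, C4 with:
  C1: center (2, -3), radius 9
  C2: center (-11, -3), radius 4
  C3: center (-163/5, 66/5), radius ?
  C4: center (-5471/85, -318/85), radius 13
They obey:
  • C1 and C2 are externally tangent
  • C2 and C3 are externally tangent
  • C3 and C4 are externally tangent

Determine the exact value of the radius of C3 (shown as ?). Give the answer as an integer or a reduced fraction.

1. [ext C2·C3]  r_C3² + 8r_C3 − 713 = 0  ⇒  r_C3 = 23 (r>0 drops 1)
2. [ext C3·C4]  r_C3² + 26r_C3 − 1127 = 0  ⇒  r_C3 = 23 (r>0 drops 1)

23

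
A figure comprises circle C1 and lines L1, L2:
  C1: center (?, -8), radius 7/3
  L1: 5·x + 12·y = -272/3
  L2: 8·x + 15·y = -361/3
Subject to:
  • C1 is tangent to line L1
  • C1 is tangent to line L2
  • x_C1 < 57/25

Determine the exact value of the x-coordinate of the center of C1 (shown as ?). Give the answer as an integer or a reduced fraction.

1. [C1‖L1]  x_C1² − (32/15)x_C1 − 107/3 = 0  ⇒  x_C1 = -5 or 107/15
2. [C1‖L2]  x_C1² + (1/12)x_C1 − 295/12 = 0  ⇒  x_C1 = -5 or 59/12

-5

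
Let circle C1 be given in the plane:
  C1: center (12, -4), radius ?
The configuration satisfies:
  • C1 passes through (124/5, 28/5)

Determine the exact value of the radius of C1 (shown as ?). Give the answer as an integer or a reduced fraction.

16

1. [C1∋P]  r_C1² − 256 = 0  ⇒  r_C1 = 16 (r>0 drops 1)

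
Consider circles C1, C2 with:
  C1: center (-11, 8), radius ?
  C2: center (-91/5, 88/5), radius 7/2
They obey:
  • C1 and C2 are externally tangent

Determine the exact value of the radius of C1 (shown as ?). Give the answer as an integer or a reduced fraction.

17/2

1. [ext C1·C2]  r_C1² + 7r_C1 − 527/4 = 0  ⇒  r_C1 = 17/2 (r>0 drops 1)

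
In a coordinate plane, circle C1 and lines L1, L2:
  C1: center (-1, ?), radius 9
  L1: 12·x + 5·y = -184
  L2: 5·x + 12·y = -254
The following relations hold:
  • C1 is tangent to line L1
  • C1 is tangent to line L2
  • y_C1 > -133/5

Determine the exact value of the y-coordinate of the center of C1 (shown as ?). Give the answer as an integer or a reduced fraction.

-11

1. [C1‖L1]  y_C1² + (344/5)y_C1 + 3179/5 = 0  ⇒  y_C1 = -289/5 or -11
2. [C1‖L2]  y_C1² + (83/2)y_C1 + 671/2 = 0  ⇒  y_C1 = -61/2 or -11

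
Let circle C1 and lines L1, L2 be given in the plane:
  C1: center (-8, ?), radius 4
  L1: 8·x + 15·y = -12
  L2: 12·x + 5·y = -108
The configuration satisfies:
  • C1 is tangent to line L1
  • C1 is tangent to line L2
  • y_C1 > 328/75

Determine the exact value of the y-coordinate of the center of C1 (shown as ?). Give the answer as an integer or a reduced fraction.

1. [C1‖L1]  y_C1² − (104/15)y_C1 − 128/15 = 0  ⇒  y_C1 = -16/15 or 8
2. [C1‖L2]  y_C1² + (24/5)y_C1 − 512/5 = 0  ⇒  y_C1 = -64/5 or 8

8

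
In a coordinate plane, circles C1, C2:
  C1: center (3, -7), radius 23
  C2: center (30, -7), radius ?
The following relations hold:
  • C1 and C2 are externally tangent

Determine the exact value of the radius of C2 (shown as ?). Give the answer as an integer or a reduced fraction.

1. [ext C1·C2]  r_C2² + 46r_C2 − 200 = 0  ⇒  r_C2 = 4 (r>0 drops 1)

4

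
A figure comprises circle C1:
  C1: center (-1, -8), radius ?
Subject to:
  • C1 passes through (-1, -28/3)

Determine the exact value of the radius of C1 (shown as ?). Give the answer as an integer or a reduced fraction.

4/3

1. [C1∋P]  r_C1² − 16/9 = 0  ⇒  r_C1 = 4/3 (r>0 drops 1)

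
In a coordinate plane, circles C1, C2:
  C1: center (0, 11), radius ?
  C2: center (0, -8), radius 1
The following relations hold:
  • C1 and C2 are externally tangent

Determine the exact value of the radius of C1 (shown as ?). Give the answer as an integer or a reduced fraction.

18

1. [ext C1·C2]  r_C1² + 2r_C1 − 360 = 0  ⇒  r_C1 = 18 (r>0 drops 1)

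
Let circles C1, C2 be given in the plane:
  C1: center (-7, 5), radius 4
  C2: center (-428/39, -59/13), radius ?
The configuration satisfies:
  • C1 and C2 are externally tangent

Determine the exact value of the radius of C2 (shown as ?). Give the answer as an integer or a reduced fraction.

19/3

1. [ext C1·C2]  r_C2² + 8r_C2 − 817/9 = 0  ⇒  r_C2 = 19/3 (r>0 drops 1)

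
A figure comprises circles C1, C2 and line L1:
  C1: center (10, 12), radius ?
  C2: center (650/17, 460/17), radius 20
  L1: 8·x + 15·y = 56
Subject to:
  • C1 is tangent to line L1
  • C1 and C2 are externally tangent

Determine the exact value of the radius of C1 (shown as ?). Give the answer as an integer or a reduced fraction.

12

1. [C1‖L1]  r_C1² − 144 = 0  ⇒  r_C1 = 12 (r>0 drops 1)
2. [ext C1·C2]  r_C1² + 40r_C1 − 624 = 0  ⇒  r_C1 = 12 (r>0 drops 1)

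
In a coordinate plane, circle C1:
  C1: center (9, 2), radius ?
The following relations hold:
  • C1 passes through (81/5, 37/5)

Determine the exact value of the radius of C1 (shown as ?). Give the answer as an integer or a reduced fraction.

1. [C1∋P]  r_C1² − 81 = 0  ⇒  r_C1 = 9 (r>0 drops 1)

9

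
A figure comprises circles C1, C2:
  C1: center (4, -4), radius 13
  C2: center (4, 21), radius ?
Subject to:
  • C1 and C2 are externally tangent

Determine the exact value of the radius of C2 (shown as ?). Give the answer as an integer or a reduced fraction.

1. [ext C1·C2]  r_C2² + 26r_C2 − 456 = 0  ⇒  r_C2 = 12 (r>0 drops 1)

12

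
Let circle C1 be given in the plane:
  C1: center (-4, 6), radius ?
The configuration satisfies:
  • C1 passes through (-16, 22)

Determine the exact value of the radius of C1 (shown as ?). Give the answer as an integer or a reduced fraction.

20

1. [C1∋P]  r_C1² − 400 = 0  ⇒  r_C1 = 20 (r>0 drops 1)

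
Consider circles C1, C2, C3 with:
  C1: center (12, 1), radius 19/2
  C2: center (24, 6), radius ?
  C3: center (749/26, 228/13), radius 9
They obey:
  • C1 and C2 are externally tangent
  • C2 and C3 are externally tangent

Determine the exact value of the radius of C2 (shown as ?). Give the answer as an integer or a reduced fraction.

1. [ext C1·C2]  r_C2² + 19r_C2 − 315/4 = 0  ⇒  r_C2 = 7/2 (r>0 drops 1)
2. [ext C2·C3]  r_C2² + 18r_C2 − 301/4 = 0  ⇒  r_C2 = 7/2 (r>0 drops 1)

7/2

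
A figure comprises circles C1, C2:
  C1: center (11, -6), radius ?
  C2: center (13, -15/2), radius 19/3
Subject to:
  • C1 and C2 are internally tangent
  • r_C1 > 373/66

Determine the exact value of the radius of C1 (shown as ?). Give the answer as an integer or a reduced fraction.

1. [int C1,C2]  r_C1² − (38/3)r_C1 + 1219/36 = 0  ⇒  r_C1 = 23/6 or 53/6
2. given r_C1 > 373/66: keep 53/6

53/6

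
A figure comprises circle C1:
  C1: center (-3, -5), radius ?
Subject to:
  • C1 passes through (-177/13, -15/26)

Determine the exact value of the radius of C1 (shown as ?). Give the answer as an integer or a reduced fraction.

23/2

1. [C1∋P]  r_C1² − 529/4 = 0  ⇒  r_C1 = 23/2 (r>0 drops 1)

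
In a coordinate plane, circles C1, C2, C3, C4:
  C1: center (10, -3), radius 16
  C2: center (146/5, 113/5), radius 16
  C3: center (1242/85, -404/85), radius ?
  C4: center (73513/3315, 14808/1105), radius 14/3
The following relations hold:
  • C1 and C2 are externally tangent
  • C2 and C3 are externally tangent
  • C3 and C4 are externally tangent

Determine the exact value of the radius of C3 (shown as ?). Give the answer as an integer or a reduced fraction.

1. [ext C2·C3]  r_C3² + 32r_C3 − 705 = 0  ⇒  r_C3 = 15 (r>0 drops 1)
2. [ext C3·C4]  r_C3² + (28/3)r_C3 − 365 = 0  ⇒  r_C3 = 15 (r>0 drops 1)

15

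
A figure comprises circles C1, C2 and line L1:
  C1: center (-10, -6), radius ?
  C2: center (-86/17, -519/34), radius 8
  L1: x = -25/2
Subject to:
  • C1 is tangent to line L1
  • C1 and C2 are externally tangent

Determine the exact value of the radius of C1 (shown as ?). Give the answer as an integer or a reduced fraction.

1. [C1‖L1]  r_C1² − 25/4 = 0  ⇒  r_C1 = 5/2 (r>0 drops 1)
2. [ext C1·C2]  r_C1² + 16r_C1 − 185/4 = 0  ⇒  r_C1 = 5/2 (r>0 drops 1)

5/2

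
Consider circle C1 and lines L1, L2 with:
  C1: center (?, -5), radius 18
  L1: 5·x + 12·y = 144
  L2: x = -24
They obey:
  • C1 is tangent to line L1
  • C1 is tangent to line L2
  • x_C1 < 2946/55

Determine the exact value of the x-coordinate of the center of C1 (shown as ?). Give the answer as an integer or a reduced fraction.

1. [C1‖L1]  x_C1² − (408/5)x_C1 − 2628/5 = 0  ⇒  x_C1 = -6 or 438/5
2. [C1‖L2]  x_C1² + 48x_C1 + 252 = 0  ⇒  x_C1 = -42 or -6

-6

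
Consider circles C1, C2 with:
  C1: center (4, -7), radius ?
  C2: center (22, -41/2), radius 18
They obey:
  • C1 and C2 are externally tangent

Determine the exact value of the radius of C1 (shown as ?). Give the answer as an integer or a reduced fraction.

1. [ext C1·C2]  r_C1² + 36r_C1 − 729/4 = 0  ⇒  r_C1 = 9/2 (r>0 drops 1)

9/2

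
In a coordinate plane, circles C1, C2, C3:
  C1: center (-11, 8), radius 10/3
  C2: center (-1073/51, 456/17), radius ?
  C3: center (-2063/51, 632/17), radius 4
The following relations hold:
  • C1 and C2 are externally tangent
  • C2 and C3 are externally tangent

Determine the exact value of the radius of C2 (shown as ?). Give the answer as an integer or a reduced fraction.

1. [ext C1·C2]  r_C2² + (20/3)r_C2 − 444 = 0  ⇒  r_C2 = 18 (r>0 drops 1)
2. [ext C2·C3]  r_C2² + 8r_C2 − 468 = 0  ⇒  r_C2 = 18 (r>0 drops 1)

18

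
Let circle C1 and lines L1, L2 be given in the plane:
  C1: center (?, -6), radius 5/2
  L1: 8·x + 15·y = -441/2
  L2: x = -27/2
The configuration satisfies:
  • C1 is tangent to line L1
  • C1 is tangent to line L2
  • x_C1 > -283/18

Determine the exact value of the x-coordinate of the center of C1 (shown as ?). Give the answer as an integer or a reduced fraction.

-11

1. [C1‖L1]  x_C1² + (261/8)x_C1 + 1903/8 = 0  ⇒  x_C1 = -173/8 or -11
2. [C1‖L2]  x_C1² + 27x_C1 + 176 = 0  ⇒  x_C1 = -16 or -11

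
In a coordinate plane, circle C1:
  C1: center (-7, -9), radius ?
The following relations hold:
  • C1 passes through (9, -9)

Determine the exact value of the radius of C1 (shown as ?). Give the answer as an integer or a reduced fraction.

16

1. [C1∋P]  r_C1² − 256 = 0  ⇒  r_C1 = 16 (r>0 drops 1)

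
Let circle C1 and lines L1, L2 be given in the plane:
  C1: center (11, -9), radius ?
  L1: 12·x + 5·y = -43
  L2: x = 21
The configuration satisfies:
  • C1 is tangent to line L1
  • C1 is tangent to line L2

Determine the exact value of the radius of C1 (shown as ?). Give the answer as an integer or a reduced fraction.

10

1. [C1‖L1]  r_C1² − 100 = 0  ⇒  r_C1 = 10 (r>0 drops 1)
2. [C1‖L2]  r_C1² − 100 = 0  ⇒  r_C1 = 10 (r>0 drops 1)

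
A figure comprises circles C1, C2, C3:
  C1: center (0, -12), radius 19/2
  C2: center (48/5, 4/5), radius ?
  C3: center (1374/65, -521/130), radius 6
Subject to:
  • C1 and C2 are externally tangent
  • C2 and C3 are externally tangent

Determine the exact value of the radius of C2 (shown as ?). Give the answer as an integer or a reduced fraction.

1. [ext C1·C2]  r_C2² + 19r_C2 − 663/4 = 0  ⇒  r_C2 = 13/2 (r>0 drops 1)
2. [ext C2·C3]  r_C2² + 12r_C2 − 481/4 = 0  ⇒  r_C2 = 13/2 (r>0 drops 1)

13/2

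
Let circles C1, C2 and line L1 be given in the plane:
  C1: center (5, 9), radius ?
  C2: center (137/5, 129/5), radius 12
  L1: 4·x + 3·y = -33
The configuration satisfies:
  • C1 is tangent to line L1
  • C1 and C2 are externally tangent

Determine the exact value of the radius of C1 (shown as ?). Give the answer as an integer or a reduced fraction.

16

1. [C1‖L1]  r_C1² − 256 = 0  ⇒  r_C1 = 16 (r>0 drops 1)
2. [ext C1·C2]  r_C1² + 24r_C1 − 640 = 0  ⇒  r_C1 = 16 (r>0 drops 1)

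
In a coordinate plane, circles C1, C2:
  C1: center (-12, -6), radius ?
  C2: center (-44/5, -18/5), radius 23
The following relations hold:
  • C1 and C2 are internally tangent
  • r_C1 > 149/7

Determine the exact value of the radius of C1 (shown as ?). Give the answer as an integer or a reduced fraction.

27

1. [int C1,C2]  r_C1² − 46r_C1 + 513 = 0  ⇒  r_C1 = 19 or 27
2. given r_C1 > 149/7: keep 27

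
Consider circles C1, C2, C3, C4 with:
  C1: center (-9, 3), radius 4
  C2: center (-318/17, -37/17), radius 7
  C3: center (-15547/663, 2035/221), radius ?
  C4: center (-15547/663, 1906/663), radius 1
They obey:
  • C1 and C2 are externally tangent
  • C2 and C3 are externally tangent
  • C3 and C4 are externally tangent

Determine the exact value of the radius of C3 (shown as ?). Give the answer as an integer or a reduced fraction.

1. [ext C2·C3]  r_C3² + 14r_C3 − 928/9 = 0  ⇒  r_C3 = 16/3 (r>0 drops 1)
2. [ext C3·C4]  r_C3² + 2r_C3 − 352/9 = 0  ⇒  r_C3 = 16/3 (r>0 drops 1)

16/3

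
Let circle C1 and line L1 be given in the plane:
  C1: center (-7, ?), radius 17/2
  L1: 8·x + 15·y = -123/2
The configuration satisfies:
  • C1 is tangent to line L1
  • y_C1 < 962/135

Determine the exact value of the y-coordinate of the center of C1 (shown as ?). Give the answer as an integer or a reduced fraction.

1. [C1‖L1]  y_C1² + (11/15)y_C1 − 278/3 = 0  ⇒  y_C1 = -10 or 139/15
2. given y_C1 < 962/135: keep -10

-10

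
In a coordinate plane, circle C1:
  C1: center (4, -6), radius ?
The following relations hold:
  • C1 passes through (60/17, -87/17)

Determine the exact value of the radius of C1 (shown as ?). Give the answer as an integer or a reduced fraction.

1. [C1∋P]  r_C1² − 1 = 0  ⇒  r_C1 = 1 (r>0 drops 1)

1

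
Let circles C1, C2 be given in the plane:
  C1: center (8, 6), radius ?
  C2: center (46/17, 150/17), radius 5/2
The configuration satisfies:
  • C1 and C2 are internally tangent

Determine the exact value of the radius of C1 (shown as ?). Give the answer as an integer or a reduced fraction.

17/2

1. [int C1,C2]  r_C1² − 5r_C1 − 119/4 = 0  ⇒  r_C1 = 17/2 (r>0 drops 1)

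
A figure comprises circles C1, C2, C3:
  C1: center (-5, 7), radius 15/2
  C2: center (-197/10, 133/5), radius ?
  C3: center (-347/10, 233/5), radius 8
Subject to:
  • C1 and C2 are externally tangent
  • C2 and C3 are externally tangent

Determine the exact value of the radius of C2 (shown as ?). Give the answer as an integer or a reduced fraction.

1. [ext C1·C2]  r_C2² + 15r_C2 − 544 = 0  ⇒  r_C2 = 17 (r>0 drops 1)
2. [ext C2·C3]  r_C2² + 16r_C2 − 561 = 0  ⇒  r_C2 = 17 (r>0 drops 1)

17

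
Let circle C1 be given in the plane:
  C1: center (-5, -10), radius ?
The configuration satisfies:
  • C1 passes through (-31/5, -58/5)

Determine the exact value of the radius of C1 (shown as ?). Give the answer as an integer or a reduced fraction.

1. [C1∋P]  r_C1² − 4 = 0  ⇒  r_C1 = 2 (r>0 drops 1)

2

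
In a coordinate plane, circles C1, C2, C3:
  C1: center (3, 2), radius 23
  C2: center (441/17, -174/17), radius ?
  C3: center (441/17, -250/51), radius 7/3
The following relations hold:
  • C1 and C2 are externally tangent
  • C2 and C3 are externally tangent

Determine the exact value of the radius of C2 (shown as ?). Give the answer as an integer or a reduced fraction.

1. [ext C1·C2]  r_C2² + 46r_C2 − 147 = 0  ⇒  r_C2 = 3 (r>0 drops 1)
2. [ext C2·C3]  r_C2² + (14/3)r_C2 − 23 = 0  ⇒  r_C2 = 3 (r>0 drops 1)

3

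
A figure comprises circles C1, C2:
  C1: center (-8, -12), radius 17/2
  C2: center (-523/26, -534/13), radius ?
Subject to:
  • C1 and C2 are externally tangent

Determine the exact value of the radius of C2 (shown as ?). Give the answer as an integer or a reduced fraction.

1. [ext C1·C2]  r_C2² + 17r_C2 − 920 = 0  ⇒  r_C2 = 23 (r>0 drops 1)

23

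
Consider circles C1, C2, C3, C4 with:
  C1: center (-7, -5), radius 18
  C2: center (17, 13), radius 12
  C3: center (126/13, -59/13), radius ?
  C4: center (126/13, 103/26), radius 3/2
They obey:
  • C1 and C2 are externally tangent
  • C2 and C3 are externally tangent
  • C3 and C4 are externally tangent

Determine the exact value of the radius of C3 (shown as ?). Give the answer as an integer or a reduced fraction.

7

1. [ext C2·C3]  r_C3² + 24r_C3 − 217 = 0  ⇒  r_C3 = 7 (r>0 drops 1)
2. [ext C3·C4]  r_C3² + 3r_C3 − 70 = 0  ⇒  r_C3 = 7 (r>0 drops 1)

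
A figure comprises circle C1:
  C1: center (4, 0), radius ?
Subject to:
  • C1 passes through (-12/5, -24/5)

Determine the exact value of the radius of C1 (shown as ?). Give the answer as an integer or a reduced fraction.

8

1. [C1∋P]  r_C1² − 64 = 0  ⇒  r_C1 = 8 (r>0 drops 1)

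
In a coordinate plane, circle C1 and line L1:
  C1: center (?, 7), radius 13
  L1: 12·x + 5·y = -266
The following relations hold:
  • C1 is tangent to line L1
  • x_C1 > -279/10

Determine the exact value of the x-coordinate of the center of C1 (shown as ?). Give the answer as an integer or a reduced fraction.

-11

1. [C1‖L1]  x_C1² + (301/6)x_C1 + 2585/6 = 0  ⇒  x_C1 = -235/6 or -11
2. given x_C1 > -279/10: keep -11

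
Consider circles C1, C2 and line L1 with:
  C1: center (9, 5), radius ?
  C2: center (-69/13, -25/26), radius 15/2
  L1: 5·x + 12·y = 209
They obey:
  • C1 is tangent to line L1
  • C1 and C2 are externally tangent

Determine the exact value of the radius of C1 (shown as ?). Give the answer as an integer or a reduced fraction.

1. [C1‖L1]  r_C1² − 64 = 0  ⇒  r_C1 = 8 (r>0 drops 1)
2. [ext C1·C2]  r_C1² + 15r_C1 − 184 = 0  ⇒  r_C1 = 8 (r>0 drops 1)

8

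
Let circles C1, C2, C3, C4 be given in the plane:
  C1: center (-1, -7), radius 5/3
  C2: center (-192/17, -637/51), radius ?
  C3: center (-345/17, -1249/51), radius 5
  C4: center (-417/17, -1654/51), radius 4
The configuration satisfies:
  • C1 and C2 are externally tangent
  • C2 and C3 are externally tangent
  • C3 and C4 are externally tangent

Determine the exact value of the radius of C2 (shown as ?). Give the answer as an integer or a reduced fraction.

1. [ext C1·C2]  r_C2² + (10/3)r_C2 − 400/3 = 0  ⇒  r_C2 = 10 (r>0 drops 1)
2. [ext C2·C3]  r_C2² + 10r_C2 − 200 = 0  ⇒  r_C2 = 10 (r>0 drops 1)

10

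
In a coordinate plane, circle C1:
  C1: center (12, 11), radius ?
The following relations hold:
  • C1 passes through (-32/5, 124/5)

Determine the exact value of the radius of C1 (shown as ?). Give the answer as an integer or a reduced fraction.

1. [C1∋P]  r_C1² − 529 = 0  ⇒  r_C1 = 23 (r>0 drops 1)

23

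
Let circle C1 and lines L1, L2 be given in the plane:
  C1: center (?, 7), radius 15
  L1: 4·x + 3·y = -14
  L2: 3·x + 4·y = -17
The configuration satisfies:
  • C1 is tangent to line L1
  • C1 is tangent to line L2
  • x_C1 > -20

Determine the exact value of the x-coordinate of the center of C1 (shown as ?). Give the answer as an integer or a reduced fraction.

10

1. [C1‖L1]  x_C1² + (35/2)x_C1 − 275 = 0  ⇒  x_C1 = -55/2 or 10
2. [C1‖L2]  x_C1² + 30x_C1 − 400 = 0  ⇒  x_C1 = -40 or 10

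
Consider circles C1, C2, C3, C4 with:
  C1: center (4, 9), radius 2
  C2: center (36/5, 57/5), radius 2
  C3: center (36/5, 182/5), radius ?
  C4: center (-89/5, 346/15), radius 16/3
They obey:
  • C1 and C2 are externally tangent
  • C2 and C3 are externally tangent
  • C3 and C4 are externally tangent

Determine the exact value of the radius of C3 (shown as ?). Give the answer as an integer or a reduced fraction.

23

1. [ext C2·C3]  r_C3² + 4r_C3 − 621 = 0  ⇒  r_C3 = 23 (r>0 drops 1)
2. [ext C3·C4]  r_C3² + (32/3)r_C3 − 2323/3 = 0  ⇒  r_C3 = 23 (r>0 drops 1)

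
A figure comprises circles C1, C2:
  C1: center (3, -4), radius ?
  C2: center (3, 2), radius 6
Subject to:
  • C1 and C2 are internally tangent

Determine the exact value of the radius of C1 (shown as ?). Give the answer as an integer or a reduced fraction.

1. [int C1,C2]  r_C1² − 12r_C1 = 0  ⇒  r_C1 = 12 (r>0 drops 1)

12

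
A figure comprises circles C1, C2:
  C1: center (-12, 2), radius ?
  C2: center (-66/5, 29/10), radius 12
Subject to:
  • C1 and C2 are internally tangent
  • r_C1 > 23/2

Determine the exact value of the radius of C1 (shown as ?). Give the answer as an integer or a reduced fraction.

27/2

1. [int C1,C2]  r_C1² − 24r_C1 + 567/4 = 0  ⇒  r_C1 = 21/2 or 27/2
2. given r_C1 > 23/2: keep 27/2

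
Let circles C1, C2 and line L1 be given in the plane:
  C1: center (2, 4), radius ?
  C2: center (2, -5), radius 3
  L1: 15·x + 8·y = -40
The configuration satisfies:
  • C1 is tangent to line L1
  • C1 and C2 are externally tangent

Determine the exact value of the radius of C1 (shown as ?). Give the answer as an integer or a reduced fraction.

1. [C1‖L1]  r_C1² − 36 = 0  ⇒  r_C1 = 6 (r>0 drops 1)
2. [ext C1·C2]  r_C1² + 6r_C1 − 72 = 0  ⇒  r_C1 = 6 (r>0 drops 1)

6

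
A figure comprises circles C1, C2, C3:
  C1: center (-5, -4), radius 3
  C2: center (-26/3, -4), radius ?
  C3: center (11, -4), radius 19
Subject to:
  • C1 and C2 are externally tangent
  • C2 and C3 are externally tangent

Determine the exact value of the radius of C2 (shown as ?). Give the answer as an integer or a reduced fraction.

1. [ext C1·C2]  r_C2² + 6r_C2 − 40/9 = 0  ⇒  r_C2 = 2/3 (r>0 drops 1)
2. [ext C2·C3]  r_C2² + 38r_C2 − 232/9 = 0  ⇒  r_C2 = 2/3 (r>0 drops 1)

2/3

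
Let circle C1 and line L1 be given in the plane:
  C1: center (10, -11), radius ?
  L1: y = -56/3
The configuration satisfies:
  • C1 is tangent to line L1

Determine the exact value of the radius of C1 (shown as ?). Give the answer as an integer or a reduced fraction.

1. [C1‖L1]  r_C1² − 529/9 = 0  ⇒  r_C1 = 23/3 (r>0 drops 1)

23/3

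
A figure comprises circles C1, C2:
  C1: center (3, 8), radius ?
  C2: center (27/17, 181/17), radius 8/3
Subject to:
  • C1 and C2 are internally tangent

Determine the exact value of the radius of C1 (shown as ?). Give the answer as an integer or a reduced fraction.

17/3

1. [int C1,C2]  r_C1² − (16/3)r_C1 − 17/9 = 0  ⇒  r_C1 = 17/3 (r>0 drops 1)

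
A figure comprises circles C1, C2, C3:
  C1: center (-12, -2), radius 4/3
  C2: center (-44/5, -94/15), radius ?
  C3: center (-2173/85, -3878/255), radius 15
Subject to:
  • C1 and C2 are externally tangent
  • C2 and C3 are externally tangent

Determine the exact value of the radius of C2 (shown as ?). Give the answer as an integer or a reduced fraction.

1. [ext C1·C2]  r_C2² + (8/3)r_C2 − 80/3 = 0  ⇒  r_C2 = 4 (r>0 drops 1)
2. [ext C2·C3]  r_C2² + 30r_C2 − 136 = 0  ⇒  r_C2 = 4 (r>0 drops 1)

4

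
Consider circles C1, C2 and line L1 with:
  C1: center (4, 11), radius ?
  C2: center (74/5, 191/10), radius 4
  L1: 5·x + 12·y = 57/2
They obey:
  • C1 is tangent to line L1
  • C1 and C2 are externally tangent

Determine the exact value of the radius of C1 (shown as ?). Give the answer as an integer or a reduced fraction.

19/2

1. [C1‖L1]  r_C1² − 361/4 = 0  ⇒  r_C1 = 19/2 (r>0 drops 1)
2. [ext C1·C2]  r_C1² + 8r_C1 − 665/4 = 0  ⇒  r_C1 = 19/2 (r>0 drops 1)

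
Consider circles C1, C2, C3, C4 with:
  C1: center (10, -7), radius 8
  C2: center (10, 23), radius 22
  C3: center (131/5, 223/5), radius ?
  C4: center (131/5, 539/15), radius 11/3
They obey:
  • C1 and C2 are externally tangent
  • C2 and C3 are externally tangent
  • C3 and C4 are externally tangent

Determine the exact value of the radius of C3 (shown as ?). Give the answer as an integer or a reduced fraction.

1. [ext C2·C3]  r_C3² + 44r_C3 − 245 = 0  ⇒  r_C3 = 5 (r>0 drops 1)
2. [ext C3·C4]  r_C3² + (22/3)r_C3 − 185/3 = 0  ⇒  r_C3 = 5 (r>0 drops 1)

5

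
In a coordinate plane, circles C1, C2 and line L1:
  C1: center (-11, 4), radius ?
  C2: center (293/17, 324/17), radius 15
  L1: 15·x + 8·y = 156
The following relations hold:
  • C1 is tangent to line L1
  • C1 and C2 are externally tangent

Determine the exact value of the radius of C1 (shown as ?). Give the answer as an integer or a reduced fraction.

17

1. [C1‖L1]  r_C1² − 289 = 0  ⇒  r_C1 = 17 (r>0 drops 1)
2. [ext C1·C2]  r_C1² + 30r_C1 − 799 = 0  ⇒  r_C1 = 17 (r>0 drops 1)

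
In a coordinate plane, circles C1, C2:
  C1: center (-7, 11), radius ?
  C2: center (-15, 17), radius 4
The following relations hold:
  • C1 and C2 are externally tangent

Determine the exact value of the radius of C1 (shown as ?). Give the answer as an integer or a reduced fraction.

6

1. [ext C1·C2]  r_C1² + 8r_C1 − 84 = 0  ⇒  r_C1 = 6 (r>0 drops 1)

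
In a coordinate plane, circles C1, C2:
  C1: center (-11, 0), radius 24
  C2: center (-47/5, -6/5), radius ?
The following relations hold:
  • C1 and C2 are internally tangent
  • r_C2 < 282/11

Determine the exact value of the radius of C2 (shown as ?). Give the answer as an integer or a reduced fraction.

22

1. [int C1,C2]  r_C2² − 48r_C2 + 572 = 0  ⇒  r_C2 = 22 or 26
2. given r_C2 < 282/11: keep 22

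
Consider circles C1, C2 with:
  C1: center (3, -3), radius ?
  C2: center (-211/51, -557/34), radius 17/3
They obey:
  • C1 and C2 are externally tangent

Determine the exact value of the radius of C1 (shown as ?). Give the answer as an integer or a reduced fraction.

1. [ext C1·C2]  r_C1² + (34/3)r_C1 − 2375/12 = 0  ⇒  r_C1 = 19/2 (r>0 drops 1)

19/2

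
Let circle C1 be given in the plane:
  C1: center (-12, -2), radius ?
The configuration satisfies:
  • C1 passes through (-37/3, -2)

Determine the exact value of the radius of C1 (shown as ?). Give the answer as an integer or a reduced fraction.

1/3

1. [C1∋P]  r_C1² − 1/9 = 0  ⇒  r_C1 = 1/3 (r>0 drops 1)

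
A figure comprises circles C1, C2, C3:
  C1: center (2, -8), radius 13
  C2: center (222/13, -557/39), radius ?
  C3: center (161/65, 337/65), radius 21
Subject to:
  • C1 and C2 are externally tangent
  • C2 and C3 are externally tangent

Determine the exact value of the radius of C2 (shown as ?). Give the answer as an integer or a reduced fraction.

10/3

1. [ext C1·C2]  r_C2² + 26r_C2 − 880/9 = 0  ⇒  r_C2 = 10/3 (r>0 drops 1)
2. [ext C2·C3]  r_C2² + 42r_C2 − 1360/9 = 0  ⇒  r_C2 = 10/3 (r>0 drops 1)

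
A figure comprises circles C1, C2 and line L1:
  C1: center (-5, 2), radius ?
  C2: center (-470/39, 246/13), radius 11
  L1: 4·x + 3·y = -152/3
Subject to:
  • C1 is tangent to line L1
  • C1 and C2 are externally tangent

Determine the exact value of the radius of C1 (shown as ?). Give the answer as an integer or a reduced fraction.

22/3

1. [C1‖L1]  r_C1² − 484/9 = 0  ⇒  r_C1 = 22/3 (r>0 drops 1)
2. [ext C1·C2]  r_C1² + 22r_C1 − 1936/9 = 0  ⇒  r_C1 = 22/3 (r>0 drops 1)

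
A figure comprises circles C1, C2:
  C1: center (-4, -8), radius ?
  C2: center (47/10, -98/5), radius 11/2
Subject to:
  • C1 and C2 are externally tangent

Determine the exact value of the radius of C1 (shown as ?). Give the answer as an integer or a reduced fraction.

9

1. [ext C1·C2]  r_C1² + 11r_C1 − 180 = 0  ⇒  r_C1 = 9 (r>0 drops 1)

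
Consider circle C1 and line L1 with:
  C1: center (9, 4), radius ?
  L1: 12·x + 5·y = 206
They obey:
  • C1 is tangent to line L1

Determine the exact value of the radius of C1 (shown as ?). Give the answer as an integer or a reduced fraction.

6

1. [C1‖L1]  r_C1² − 36 = 0  ⇒  r_C1 = 6 (r>0 drops 1)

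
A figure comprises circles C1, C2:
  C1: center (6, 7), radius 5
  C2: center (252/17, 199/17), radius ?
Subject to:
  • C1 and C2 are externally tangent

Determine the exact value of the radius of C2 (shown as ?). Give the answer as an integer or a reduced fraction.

5

1. [ext C1·C2]  r_C2² + 10r_C2 − 75 = 0  ⇒  r_C2 = 5 (r>0 drops 1)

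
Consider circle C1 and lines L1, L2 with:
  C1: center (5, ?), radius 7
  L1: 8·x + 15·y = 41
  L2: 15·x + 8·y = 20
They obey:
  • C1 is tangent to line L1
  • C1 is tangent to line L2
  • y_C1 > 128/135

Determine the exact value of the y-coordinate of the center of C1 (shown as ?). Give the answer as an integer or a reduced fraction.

8

1. [C1‖L1]  y_C1² − (2/15)y_C1 − 944/15 = 0  ⇒  y_C1 = -118/15 or 8
2. [C1‖L2]  y_C1² + (55/4)y_C1 − 174 = 0  ⇒  y_C1 = -87/4 or 8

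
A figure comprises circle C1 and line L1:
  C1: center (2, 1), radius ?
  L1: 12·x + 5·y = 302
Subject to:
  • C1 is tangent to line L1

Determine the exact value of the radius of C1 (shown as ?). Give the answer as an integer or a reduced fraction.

21

1. [C1‖L1]  r_C1² − 441 = 0  ⇒  r_C1 = 21 (r>0 drops 1)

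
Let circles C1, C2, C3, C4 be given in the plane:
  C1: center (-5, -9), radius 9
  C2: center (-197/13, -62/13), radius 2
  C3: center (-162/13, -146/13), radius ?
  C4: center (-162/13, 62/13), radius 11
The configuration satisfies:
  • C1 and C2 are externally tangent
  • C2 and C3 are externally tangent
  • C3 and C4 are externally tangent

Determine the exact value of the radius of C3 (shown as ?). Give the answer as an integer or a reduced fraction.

5

1. [ext C2·C3]  r_C3² + 4r_C3 − 45 = 0  ⇒  r_C3 = 5 (r>0 drops 1)
2. [ext C3·C4]  r_C3² + 22r_C3 − 135 = 0  ⇒  r_C3 = 5 (r>0 drops 1)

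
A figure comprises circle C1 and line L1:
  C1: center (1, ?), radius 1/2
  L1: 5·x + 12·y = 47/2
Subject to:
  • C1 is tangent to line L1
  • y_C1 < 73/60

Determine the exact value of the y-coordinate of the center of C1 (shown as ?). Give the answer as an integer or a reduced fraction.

1. [C1‖L1]  y_C1² − (37/12)y_C1 + 25/12 = 0  ⇒  y_C1 = 1 or 25/12
2. given y_C1 < 73/60: keep 1

1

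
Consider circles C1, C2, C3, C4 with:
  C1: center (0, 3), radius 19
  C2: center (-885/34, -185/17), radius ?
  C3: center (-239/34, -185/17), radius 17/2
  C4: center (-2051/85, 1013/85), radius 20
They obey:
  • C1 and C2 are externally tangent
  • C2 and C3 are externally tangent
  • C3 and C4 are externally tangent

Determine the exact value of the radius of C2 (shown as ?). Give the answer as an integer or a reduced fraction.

1. [ext C1·C2]  r_C2² + 38r_C2 − 2037/4 = 0  ⇒  r_C2 = 21/2 (r>0 drops 1)
2. [ext C2·C3]  r_C2² + 17r_C2 − 1155/4 = 0  ⇒  r_C2 = 21/2 (r>0 drops 1)

21/2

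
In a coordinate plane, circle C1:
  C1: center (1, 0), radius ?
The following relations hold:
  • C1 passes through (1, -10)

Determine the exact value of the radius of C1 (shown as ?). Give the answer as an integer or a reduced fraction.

1. [C1∋P]  r_C1² − 100 = 0  ⇒  r_C1 = 10 (r>0 drops 1)

10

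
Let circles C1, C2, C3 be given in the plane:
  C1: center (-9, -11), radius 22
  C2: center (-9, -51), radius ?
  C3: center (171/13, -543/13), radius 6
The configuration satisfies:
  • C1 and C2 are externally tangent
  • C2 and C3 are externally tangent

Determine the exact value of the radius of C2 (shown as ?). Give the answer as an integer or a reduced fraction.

18

1. [ext C1·C2]  r_C2² + 44r_C2 − 1116 = 0  ⇒  r_C2 = 18 (r>0 drops 1)
2. [ext C2·C3]  r_C2² + 12r_C2 − 540 = 0  ⇒  r_C2 = 18 (r>0 drops 1)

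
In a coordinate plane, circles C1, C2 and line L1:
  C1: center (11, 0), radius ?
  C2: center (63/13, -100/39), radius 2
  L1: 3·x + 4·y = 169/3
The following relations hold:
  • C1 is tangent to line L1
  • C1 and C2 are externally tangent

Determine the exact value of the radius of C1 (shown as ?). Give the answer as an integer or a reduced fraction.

14/3

1. [C1‖L1]  r_C1² − 196/9 = 0  ⇒  r_C1 = 14/3 (r>0 drops 1)
2. [ext C1·C2]  r_C1² + 4r_C1 − 364/9 = 0  ⇒  r_C1 = 14/3 (r>0 drops 1)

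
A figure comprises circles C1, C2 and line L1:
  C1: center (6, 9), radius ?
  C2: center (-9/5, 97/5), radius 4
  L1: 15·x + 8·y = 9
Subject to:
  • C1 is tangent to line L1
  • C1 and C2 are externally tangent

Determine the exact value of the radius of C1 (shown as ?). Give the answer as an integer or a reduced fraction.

1. [C1‖L1]  r_C1² − 81 = 0  ⇒  r_C1 = 9 (r>0 drops 1)
2. [ext C1·C2]  r_C1² + 8r_C1 − 153 = 0  ⇒  r_C1 = 9 (r>0 drops 1)

9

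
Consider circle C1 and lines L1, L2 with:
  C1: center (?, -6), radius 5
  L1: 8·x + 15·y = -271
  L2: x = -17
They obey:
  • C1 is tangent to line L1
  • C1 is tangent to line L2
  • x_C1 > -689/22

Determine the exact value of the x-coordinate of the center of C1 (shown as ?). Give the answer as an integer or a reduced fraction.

1. [C1‖L1]  x_C1² + (181/4)x_C1 + 399 = 0  ⇒  x_C1 = -133/4 or -12
2. [C1‖L2]  x_C1² + 34x_C1 + 264 = 0  ⇒  x_C1 = -22 or -12

-12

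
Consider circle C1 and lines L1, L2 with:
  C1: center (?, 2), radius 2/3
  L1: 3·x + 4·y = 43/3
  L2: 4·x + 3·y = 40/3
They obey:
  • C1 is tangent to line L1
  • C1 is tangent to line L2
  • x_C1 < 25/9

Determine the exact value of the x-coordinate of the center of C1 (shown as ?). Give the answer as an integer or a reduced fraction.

1. [C1‖L1]  x_C1² − (38/9)x_C1 + 29/9 = 0  ⇒  x_C1 = 1 or 29/9
2. [C1‖L2]  x_C1² − (11/3)x_C1 + 8/3 = 0  ⇒  x_C1 = 1 or 8/3

1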